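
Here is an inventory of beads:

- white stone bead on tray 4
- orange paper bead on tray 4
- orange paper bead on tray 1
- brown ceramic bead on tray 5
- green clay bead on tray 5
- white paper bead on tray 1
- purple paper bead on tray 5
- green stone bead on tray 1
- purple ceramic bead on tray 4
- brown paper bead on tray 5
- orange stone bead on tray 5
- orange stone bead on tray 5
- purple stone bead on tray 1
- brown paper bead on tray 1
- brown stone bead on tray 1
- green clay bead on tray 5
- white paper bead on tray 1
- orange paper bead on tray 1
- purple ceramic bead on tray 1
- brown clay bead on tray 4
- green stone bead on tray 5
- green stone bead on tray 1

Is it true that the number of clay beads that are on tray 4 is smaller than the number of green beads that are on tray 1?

There is 1 clay bead on tray 4.
There are 2 green beads on tray 1.
The claim requires 1 < 2, which holds.

True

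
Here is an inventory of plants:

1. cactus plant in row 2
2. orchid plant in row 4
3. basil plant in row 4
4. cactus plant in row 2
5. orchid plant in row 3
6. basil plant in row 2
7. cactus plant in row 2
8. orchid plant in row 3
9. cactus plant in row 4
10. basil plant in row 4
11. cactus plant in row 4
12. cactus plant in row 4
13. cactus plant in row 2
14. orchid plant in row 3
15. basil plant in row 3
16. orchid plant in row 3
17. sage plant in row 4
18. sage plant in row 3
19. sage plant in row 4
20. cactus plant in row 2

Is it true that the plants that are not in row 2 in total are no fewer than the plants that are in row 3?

True

|plants that are not in row 2| = 14.
|plants in row 3| = 6.
The claim requires 14 ≥ 6, which holds.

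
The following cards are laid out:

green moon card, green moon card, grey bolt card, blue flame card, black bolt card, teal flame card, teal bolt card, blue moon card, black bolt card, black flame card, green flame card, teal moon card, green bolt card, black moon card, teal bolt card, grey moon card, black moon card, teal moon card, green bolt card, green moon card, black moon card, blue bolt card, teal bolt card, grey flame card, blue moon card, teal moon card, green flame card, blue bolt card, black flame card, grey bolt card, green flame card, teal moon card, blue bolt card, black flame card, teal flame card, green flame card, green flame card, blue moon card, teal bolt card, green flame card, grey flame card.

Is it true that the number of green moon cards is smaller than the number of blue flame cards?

|green moon cards| = 3.
|blue flame cards| = 1.
The claim requires 3 < 1, which does not hold.

False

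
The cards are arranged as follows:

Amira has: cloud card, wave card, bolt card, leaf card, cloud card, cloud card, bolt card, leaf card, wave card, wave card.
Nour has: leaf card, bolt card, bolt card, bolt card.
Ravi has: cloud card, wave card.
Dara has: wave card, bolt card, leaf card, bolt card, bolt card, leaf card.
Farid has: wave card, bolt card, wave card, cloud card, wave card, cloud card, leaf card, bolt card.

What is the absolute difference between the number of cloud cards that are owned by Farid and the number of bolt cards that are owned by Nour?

1

cloud cards owned by Farid: 2. bolt cards owned by Nour: 3.
|2 − 3| = 3 − 2 = 1.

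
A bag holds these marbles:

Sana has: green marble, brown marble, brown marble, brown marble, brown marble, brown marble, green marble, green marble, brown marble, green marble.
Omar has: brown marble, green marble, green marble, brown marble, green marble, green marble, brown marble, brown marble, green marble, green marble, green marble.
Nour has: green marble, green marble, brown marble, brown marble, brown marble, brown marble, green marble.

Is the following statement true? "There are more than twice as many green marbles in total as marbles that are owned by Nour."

green marbles: 14.
marbles owned by Nour: 7.
The claim requires 14 > 2 × 7 = 14, which does not hold.

False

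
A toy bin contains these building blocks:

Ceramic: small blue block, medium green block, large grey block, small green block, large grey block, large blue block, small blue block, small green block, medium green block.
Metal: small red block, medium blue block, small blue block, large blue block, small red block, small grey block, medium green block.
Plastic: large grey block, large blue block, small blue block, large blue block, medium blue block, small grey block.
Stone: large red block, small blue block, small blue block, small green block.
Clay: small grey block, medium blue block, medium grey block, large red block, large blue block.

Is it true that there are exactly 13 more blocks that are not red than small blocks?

|blocks that are not red| = 27.
|small blocks| = 14.
The claim requires 27 − 14 (= 13) to equal 13, which holds.

True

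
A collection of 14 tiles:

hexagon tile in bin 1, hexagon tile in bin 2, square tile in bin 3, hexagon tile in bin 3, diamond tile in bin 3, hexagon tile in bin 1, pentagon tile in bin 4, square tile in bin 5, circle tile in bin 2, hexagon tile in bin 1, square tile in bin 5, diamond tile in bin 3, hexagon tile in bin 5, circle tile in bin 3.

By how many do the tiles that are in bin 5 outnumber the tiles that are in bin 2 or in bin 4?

tiles in bin 5: 3.
tiles in bin 2 or in bin 4: 3.
3 − 3 = 0.

0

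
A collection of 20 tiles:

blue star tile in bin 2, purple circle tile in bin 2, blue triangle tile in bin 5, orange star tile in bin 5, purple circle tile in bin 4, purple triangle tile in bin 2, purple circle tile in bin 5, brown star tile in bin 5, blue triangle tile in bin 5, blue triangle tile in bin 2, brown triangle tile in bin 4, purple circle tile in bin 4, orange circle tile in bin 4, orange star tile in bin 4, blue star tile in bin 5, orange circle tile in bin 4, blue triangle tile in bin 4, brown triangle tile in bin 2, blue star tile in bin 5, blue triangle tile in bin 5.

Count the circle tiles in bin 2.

1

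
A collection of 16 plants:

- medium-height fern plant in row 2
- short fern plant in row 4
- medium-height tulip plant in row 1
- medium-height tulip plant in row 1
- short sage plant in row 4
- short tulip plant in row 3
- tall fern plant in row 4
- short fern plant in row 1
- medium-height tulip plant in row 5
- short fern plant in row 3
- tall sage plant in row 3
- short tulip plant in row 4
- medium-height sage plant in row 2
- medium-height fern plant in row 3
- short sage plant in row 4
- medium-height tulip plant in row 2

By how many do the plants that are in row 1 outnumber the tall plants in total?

plants in row 1: 3.
tall plants: 2.
3 − 2 = 1.

1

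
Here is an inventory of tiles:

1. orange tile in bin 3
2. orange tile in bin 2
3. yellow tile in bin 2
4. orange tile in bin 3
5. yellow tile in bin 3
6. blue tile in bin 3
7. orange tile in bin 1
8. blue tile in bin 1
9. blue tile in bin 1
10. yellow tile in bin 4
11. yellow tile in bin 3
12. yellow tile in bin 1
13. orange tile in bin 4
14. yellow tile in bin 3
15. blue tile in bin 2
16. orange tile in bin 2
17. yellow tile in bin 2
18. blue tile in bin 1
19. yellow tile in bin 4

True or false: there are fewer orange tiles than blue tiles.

False

orange tiles: 6.
blue tiles: 5.
The claim requires 6 < 5, which does not hold.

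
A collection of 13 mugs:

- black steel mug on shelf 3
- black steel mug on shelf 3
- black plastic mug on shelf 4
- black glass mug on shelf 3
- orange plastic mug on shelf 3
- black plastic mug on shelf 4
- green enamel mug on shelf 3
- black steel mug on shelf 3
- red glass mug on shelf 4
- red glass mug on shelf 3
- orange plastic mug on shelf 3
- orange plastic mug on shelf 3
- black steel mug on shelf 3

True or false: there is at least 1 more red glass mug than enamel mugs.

red glass mugs: 2.
enamel mugs: 1.
The claim requires 2 − 1 = 1 ≥ 1, which holds.

True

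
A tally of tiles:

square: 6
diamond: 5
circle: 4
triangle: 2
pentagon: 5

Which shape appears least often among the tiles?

Counts by shape: square 6, pentagon 5, diamond 5, circle 4, triangle 2.
The minimum is 2, held uniquely by triangle.

triangle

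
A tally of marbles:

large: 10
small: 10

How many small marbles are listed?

10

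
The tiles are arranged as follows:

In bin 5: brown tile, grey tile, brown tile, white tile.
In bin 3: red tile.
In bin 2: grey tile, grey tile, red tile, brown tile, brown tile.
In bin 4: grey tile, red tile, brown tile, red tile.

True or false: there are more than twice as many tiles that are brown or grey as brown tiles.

False

tiles that are brown or grey: 9.
brown tiles: 5.
The claim requires 9 > 2 × 5 = 10, which does not hold.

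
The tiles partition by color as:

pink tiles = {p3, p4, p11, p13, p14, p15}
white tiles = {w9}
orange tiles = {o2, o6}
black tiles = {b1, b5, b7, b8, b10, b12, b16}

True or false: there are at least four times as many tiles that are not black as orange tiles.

True

tiles that are not black: 9.
orange tiles: 2.
The claim requires 9 ≥ 4 × 2 = 8, which holds.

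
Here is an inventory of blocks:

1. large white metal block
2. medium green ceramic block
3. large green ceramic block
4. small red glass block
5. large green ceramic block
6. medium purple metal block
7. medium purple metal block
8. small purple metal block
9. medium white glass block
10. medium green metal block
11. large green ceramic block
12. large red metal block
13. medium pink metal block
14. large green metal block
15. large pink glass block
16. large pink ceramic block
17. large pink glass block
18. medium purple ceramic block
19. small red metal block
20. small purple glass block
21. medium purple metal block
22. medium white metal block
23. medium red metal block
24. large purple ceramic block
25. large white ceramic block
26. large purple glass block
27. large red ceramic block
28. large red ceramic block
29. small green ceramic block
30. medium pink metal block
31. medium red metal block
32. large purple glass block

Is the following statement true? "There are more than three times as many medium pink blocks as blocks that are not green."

|medium pink blocks| = 2.
|blocks that are not green| = 25.
The claim requires 2 > 3 × 25 = 75, which does not hold.

False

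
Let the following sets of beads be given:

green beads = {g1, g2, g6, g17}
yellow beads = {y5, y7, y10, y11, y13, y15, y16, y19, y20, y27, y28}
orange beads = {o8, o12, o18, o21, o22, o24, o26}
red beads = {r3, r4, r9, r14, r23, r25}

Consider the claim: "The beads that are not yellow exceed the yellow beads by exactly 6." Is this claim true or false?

True

beads that are not yellow: 17.
yellow beads: 11.
The claim requires 17 − 11 (= 6) to equal 6, which holds.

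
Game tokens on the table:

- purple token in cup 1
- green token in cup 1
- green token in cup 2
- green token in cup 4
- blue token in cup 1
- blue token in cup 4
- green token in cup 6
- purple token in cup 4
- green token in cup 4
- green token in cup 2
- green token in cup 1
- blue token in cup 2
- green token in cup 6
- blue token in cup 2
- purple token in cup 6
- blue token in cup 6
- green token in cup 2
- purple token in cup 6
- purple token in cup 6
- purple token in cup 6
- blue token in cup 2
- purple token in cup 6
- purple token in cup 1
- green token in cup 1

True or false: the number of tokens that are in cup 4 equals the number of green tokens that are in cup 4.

False

|tokens in cup 4| = 4.
|green tokens in cup 4| = 2.
The claim requires 4 = 2, which does not hold.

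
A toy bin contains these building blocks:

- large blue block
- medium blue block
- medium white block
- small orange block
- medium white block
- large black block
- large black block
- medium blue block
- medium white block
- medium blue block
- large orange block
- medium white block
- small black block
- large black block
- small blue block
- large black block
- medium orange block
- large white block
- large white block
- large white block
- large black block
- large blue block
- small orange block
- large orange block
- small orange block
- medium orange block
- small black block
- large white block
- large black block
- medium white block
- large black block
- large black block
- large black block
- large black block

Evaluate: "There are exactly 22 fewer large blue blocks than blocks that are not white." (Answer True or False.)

False

There are 2 large blue blocks.
There are 25 blocks that are not white.
The claim requires 25 − 2 (= 23) to equal 22, which does not hold.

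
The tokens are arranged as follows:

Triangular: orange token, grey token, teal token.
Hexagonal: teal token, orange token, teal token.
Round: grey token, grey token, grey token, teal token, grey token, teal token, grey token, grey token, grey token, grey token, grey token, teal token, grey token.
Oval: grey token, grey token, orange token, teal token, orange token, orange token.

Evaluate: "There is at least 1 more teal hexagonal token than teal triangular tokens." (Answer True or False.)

There are 2 teal hexagonal tokens.
There is 1 teal triangular token.
The claim requires 2 − 1 = 1 ≥ 1, which holds.

True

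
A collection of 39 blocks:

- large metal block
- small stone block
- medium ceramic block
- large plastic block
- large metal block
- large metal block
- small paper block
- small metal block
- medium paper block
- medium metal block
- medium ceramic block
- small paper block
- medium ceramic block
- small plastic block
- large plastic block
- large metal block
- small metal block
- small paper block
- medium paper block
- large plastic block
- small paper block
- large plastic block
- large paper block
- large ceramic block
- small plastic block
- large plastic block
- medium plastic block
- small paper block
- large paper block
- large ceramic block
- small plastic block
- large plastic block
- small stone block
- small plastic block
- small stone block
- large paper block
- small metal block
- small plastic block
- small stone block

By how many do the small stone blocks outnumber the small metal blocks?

small stone blocks: 4.
small metal blocks: 3.
4 − 3 = 1.

1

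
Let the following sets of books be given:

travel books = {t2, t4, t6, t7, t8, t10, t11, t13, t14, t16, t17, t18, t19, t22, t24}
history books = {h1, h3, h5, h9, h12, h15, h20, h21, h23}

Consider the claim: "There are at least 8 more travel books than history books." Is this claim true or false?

False

There are 15 travel books.
There are 9 history books.
The claim requires 15 − 9 = 6 ≥ 8, which does not hold.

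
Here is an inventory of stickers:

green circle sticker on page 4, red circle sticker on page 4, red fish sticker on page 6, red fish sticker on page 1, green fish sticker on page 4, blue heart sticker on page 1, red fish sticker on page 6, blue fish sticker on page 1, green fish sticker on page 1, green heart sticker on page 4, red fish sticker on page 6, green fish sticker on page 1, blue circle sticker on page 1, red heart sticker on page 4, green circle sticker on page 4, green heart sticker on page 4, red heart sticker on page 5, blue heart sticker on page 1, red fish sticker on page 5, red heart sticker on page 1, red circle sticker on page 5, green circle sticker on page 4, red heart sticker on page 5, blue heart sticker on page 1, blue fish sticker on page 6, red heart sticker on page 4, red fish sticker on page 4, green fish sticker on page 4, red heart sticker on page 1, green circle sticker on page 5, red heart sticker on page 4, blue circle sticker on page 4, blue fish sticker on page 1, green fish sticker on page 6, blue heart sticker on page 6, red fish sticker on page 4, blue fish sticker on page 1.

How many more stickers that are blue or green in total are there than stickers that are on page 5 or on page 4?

2

stickers that are blue or green: 21.
stickers on page 5 or on page 4: 19.
21 − 19 = 2.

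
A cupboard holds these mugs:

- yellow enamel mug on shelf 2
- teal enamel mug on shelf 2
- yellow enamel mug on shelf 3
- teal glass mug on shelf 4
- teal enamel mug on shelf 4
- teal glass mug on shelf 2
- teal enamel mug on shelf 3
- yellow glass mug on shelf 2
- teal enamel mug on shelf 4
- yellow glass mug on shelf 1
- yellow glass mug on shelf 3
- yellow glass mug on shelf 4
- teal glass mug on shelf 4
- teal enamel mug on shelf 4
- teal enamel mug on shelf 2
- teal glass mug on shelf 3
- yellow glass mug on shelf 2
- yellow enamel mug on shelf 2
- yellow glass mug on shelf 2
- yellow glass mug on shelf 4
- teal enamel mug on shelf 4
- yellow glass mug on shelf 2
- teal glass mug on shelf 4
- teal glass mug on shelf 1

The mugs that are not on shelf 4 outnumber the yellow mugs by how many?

4

mugs that are not on shelf 4: 15.
yellow mugs: 11.
15 − 11 = 4.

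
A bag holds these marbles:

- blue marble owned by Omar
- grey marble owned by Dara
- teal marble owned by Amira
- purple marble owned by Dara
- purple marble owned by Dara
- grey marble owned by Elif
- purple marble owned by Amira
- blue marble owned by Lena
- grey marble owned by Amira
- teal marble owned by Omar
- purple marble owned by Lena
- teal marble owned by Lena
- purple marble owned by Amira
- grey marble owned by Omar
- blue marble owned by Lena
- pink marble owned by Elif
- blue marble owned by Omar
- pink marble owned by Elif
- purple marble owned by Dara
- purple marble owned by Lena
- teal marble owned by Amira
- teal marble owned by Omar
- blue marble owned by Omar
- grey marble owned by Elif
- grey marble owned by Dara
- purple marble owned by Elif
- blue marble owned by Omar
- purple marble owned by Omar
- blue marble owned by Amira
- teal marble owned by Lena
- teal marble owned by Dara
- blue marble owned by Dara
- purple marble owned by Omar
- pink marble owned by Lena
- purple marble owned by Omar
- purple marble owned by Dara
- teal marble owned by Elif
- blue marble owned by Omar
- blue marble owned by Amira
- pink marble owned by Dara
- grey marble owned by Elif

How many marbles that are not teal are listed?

Total marbles: 41; with the excluded value: 8; remaining 41 − 8 = 33.

33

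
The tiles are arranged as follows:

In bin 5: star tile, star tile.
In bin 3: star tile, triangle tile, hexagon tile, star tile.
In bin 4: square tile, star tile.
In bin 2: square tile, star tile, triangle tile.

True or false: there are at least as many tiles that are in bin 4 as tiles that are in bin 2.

False

There are 2 tiles in bin 4.
There are 3 tiles in bin 2.
The claim requires 2 ≥ 3, which does not hold.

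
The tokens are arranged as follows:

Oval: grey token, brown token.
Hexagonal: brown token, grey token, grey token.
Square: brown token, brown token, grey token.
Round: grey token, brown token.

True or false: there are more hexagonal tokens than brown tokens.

False

|hexagonal tokens| = 3.
|brown tokens| = 5.
The claim requires 3 > 5, which does not hold.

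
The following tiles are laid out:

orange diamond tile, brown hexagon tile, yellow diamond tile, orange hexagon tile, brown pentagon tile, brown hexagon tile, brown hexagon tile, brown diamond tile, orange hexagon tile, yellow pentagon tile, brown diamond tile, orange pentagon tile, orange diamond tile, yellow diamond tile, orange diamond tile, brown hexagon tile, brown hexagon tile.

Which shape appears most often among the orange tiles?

diamond

Counts by shape (restricted to orange tiles): diamond 3, hexagon 2, pentagon 1.
The maximum is 3, held uniquely by diamond.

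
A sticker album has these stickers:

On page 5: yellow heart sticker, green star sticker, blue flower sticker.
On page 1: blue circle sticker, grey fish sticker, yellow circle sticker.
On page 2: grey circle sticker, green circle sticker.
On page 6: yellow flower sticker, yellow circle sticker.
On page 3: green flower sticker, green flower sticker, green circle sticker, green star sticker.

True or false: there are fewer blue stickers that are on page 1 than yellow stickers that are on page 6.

True

|blue stickers on page 1| = 1.
|yellow stickers on page 6| = 2.
The claim requires 1 < 2, which holds.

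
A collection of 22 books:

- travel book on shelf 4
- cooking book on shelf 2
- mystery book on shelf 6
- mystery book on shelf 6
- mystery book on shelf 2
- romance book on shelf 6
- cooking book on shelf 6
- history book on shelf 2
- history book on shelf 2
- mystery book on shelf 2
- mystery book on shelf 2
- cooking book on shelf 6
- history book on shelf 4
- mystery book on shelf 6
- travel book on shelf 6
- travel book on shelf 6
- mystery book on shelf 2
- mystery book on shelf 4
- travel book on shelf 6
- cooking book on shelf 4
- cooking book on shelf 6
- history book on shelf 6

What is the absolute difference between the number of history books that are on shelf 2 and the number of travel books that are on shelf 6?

history books on shelf 2: 2. travel books on shelf 6: 3.
|2 − 3| = 3 − 2 = 1.

1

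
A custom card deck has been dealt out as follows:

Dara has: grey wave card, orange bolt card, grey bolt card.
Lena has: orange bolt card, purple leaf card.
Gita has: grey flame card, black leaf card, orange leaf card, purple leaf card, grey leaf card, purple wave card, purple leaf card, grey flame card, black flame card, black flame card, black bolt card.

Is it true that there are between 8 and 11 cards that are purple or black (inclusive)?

True

There are 8 cards that are purple or black.
The claim requires 8 ≤ 8 ≤ 11, which holds.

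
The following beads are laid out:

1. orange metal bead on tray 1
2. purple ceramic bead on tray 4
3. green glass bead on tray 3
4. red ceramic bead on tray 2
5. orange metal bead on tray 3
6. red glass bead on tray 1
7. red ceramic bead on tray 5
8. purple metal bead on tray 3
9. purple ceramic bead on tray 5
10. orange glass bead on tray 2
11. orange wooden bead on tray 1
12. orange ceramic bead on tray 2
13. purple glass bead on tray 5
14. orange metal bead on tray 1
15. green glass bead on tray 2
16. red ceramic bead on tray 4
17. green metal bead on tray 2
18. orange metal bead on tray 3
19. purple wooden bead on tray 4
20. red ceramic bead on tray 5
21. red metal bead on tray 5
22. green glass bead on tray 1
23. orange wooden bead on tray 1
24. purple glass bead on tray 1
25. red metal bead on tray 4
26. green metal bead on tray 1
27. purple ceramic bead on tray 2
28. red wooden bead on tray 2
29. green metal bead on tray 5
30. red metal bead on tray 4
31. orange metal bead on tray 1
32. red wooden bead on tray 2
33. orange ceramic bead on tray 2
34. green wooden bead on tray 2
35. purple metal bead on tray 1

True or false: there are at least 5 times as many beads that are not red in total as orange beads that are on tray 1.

|beads that are not red| = 25.
|orange beads on tray 1| = 5.
The claim requires 25 ≥ 5 × 5 = 25, which holds.

True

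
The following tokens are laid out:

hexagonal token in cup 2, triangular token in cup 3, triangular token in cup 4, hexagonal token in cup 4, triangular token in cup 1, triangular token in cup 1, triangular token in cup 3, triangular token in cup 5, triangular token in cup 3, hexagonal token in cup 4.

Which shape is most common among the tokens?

Counts by shape: triangular 7, hexagonal 3.
The maximum is 7, held uniquely by triangular.

triangular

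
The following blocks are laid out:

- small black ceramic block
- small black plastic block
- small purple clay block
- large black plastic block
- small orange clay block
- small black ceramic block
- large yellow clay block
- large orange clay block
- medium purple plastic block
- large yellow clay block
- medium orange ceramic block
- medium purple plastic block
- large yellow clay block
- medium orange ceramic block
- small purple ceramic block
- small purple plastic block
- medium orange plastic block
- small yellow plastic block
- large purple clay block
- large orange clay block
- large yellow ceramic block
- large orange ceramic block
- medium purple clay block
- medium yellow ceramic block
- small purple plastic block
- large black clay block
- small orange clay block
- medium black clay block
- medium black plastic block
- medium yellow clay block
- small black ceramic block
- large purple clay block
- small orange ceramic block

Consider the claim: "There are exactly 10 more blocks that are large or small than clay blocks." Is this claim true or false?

False

blocks that are large or small: 23.
clay blocks: 14.
The claim requires 23 − 14 (= 9) to equal 10, which does not hold.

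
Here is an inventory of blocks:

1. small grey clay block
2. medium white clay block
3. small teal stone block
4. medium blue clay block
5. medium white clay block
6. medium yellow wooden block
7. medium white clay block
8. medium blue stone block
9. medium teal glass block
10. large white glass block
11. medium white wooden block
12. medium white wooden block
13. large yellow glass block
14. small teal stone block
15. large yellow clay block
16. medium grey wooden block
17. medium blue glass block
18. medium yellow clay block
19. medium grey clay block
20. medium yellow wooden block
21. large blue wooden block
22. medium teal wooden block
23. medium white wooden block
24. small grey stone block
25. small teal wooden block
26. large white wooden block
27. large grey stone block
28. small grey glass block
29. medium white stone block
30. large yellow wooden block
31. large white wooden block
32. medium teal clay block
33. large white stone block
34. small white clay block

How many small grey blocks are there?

3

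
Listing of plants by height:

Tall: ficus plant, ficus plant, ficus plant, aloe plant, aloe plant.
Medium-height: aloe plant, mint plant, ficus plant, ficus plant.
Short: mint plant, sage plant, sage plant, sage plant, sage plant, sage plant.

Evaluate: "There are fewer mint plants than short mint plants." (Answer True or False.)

There are 2 mint plants.
There is 1 short mint plant.
The claim requires 2 < 1, which does not hold.

False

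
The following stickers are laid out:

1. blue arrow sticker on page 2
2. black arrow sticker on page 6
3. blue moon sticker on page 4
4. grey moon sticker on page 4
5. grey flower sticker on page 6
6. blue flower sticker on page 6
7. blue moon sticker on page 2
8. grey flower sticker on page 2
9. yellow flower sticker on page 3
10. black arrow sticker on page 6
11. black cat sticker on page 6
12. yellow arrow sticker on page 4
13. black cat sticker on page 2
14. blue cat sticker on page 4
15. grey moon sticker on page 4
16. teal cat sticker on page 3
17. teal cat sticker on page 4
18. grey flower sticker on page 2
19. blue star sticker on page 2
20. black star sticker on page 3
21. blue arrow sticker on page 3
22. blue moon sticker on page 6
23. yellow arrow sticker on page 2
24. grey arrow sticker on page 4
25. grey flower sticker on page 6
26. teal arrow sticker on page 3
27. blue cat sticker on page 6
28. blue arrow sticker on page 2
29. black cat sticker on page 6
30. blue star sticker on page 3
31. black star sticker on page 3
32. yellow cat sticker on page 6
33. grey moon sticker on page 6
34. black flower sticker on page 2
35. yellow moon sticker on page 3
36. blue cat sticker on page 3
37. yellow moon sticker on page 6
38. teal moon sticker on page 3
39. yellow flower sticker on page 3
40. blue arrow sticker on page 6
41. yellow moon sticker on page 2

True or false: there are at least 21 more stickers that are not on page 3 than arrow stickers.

|stickers that are not on page 3| = 30.
|arrow stickers| = 10.
The claim requires 30 − 10 = 20 ≥ 21, which does not hold.

False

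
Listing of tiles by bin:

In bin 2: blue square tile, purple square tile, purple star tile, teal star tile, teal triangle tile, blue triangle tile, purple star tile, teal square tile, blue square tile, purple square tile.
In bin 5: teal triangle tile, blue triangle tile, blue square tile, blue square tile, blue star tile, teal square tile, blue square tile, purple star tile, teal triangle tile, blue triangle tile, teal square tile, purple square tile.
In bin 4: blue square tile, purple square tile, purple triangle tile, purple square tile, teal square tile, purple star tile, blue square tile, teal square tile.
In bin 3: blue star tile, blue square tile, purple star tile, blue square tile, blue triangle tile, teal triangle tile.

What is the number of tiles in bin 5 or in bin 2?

in bin 2: 10; in bin 5: 12; together 10 + 12 = 22.

22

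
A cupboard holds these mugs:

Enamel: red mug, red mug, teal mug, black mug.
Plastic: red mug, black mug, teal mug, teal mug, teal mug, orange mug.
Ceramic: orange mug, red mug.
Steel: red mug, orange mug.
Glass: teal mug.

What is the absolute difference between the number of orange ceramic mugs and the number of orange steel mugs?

orange ceramic mugs: 1. orange steel mugs: 1.
|1 − 1| = 1 − 1 = 0.

0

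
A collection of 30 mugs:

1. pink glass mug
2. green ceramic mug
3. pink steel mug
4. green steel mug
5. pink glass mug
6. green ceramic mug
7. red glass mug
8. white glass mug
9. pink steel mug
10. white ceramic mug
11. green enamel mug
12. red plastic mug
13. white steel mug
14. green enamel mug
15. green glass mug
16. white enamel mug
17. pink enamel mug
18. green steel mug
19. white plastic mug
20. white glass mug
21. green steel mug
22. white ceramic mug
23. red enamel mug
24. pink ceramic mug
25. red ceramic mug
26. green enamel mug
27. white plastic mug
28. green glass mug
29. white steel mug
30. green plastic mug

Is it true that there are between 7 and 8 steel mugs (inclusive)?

True

|steel mugs| = 7.
The claim requires 7 ≤ 7 ≤ 8, which holds.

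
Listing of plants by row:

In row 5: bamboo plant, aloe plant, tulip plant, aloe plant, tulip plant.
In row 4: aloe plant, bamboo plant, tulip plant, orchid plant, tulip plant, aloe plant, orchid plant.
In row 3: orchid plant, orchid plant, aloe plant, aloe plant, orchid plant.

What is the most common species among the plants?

Counts by species: aloe 6, orchid 5, tulip 4, bamboo 2.
The maximum is 6, held uniquely by aloe.

aloe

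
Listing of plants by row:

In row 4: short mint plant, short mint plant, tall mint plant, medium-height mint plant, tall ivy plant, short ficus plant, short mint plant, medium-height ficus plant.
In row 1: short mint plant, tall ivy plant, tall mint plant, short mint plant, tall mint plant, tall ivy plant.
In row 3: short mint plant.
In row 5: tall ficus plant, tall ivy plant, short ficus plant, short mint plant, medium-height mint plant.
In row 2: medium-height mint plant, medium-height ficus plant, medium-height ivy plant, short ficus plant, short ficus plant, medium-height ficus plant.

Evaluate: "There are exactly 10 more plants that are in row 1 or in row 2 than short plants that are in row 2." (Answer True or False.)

There are 12 plants in row 1 or in row 2.
There are 2 short plants in row 2.
The claim requires 12 − 2 (= 10) to equal 10, which holds.

True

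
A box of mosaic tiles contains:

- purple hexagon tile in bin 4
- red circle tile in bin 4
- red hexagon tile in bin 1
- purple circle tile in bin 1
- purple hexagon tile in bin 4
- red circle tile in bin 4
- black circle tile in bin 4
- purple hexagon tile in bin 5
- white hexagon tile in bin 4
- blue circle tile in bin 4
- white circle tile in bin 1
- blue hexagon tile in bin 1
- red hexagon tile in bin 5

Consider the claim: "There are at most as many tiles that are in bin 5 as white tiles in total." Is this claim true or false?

tiles in bin 5: 2.
white tiles: 2.
The claim requires 2 ≤ 2, which holds.

True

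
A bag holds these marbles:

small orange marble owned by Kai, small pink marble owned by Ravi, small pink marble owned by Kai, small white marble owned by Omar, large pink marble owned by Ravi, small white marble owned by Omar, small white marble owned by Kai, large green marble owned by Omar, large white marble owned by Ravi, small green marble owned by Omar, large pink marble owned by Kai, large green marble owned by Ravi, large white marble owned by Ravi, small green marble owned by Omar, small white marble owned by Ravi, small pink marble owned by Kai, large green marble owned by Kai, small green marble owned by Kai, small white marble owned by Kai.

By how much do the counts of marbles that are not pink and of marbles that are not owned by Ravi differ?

marbles that are not pink: 14. marbles that are not owned by Ravi: 13.
|14 − 13| = 14 − 13 = 1.

1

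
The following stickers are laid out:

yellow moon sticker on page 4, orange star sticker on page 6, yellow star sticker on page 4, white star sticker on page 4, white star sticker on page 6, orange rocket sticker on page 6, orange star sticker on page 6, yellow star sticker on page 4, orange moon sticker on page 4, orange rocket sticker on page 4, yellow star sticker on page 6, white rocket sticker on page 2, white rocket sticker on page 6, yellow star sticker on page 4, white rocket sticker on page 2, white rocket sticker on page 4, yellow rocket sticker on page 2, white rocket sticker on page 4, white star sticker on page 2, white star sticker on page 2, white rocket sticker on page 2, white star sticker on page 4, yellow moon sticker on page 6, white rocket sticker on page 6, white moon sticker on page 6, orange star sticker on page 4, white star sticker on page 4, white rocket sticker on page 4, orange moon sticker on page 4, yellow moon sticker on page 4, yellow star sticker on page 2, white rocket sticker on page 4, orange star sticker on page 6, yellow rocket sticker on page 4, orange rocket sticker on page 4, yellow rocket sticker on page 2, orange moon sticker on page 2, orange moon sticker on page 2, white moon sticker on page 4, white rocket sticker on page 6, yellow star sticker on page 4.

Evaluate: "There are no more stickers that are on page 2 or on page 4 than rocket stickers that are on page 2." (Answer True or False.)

stickers on page 2 or on page 4: 30.
rocket stickers on page 2: 5.
The claim requires 30 ≤ 5, which does not hold.

False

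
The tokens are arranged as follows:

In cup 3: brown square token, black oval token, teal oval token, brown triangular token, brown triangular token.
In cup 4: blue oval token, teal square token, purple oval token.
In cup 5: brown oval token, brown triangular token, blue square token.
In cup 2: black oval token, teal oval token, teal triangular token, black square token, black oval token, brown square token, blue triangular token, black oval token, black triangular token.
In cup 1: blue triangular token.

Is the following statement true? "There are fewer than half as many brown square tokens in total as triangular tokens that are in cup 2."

False

brown square tokens: 2.
triangular tokens in cup 2: 3.
The claim requires 2 × 2 = 4 < 3, which does not hold.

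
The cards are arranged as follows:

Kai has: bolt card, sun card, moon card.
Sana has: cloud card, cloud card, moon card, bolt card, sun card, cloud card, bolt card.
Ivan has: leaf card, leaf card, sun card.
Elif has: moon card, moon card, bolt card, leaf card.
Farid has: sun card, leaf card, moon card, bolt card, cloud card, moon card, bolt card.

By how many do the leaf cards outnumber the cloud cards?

leaf cards: 4.
cloud cards: 4.
4 − 4 = 0.

0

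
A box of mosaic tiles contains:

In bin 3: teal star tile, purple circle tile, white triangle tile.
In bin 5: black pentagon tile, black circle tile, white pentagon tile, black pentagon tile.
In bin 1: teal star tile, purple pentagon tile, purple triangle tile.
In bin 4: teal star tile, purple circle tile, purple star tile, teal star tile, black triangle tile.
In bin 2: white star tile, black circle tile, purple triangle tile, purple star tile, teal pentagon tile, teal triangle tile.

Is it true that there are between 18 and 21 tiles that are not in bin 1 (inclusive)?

|tiles that are not in bin 1| = 18.
The claim requires 18 ≤ 18 ≤ 21, which holds.

True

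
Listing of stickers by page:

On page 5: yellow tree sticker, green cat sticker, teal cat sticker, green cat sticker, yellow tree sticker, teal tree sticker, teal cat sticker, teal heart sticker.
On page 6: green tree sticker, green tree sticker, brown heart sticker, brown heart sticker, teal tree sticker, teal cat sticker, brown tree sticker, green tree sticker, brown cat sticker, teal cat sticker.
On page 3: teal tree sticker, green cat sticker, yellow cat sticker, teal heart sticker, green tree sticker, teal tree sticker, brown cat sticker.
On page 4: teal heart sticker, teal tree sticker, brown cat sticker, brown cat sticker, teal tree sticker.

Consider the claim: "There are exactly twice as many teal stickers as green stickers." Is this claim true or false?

There are 13 teal stickers.
There are 7 green stickers.
The claim requires 13 = 2 × 7 = 14, which does not hold.

False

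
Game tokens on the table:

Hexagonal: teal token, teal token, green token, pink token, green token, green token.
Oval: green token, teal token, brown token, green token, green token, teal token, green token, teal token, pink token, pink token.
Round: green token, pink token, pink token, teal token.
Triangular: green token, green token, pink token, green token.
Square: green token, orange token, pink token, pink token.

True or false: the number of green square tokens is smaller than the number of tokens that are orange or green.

green square tokens: 1.
tokens that are orange or green: 13.
The claim requires 1 < 13, which holds.

True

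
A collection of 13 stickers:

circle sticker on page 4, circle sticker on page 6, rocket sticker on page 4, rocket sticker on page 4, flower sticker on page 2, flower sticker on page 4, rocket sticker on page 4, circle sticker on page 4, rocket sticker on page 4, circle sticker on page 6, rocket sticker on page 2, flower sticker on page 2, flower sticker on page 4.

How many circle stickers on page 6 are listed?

2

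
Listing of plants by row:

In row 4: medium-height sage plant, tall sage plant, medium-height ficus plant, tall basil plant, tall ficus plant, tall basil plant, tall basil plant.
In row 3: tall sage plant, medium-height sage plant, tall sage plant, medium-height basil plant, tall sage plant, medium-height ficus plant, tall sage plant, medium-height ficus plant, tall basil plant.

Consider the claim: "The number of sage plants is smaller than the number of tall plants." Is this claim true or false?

sage plants: 7.
tall plants: 10.
The claim requires 7 < 10, which holds.

True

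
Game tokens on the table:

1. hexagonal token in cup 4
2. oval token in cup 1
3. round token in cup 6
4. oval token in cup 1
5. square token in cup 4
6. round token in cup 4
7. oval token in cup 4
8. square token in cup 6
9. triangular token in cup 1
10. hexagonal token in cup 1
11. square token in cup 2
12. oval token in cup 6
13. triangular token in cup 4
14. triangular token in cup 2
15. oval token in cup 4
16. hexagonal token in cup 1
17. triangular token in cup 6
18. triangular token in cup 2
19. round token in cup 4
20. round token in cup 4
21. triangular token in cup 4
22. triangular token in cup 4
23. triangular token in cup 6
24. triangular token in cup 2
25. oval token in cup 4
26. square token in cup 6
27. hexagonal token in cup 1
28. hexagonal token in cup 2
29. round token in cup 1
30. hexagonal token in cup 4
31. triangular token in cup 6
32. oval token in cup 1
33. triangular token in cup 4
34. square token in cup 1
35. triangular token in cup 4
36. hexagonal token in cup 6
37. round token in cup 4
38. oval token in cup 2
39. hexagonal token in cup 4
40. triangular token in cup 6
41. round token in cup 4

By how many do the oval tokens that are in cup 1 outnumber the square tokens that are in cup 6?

1

oval tokens in cup 1: 3.
square tokens in cup 6: 2.
3 − 2 = 1.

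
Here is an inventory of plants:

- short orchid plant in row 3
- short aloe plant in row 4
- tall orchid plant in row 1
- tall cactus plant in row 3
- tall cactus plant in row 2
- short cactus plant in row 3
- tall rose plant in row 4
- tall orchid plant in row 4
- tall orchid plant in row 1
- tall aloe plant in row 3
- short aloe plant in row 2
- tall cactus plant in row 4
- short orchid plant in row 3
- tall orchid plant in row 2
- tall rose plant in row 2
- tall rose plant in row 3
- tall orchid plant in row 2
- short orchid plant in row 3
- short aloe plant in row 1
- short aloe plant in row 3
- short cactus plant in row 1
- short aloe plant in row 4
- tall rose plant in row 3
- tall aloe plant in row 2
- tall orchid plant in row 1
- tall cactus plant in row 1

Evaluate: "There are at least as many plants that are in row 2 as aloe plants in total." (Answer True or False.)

False

|plants in row 2| = 6.
|aloe plants| = 7.
The claim requires 6 ≥ 7, which does not hold.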